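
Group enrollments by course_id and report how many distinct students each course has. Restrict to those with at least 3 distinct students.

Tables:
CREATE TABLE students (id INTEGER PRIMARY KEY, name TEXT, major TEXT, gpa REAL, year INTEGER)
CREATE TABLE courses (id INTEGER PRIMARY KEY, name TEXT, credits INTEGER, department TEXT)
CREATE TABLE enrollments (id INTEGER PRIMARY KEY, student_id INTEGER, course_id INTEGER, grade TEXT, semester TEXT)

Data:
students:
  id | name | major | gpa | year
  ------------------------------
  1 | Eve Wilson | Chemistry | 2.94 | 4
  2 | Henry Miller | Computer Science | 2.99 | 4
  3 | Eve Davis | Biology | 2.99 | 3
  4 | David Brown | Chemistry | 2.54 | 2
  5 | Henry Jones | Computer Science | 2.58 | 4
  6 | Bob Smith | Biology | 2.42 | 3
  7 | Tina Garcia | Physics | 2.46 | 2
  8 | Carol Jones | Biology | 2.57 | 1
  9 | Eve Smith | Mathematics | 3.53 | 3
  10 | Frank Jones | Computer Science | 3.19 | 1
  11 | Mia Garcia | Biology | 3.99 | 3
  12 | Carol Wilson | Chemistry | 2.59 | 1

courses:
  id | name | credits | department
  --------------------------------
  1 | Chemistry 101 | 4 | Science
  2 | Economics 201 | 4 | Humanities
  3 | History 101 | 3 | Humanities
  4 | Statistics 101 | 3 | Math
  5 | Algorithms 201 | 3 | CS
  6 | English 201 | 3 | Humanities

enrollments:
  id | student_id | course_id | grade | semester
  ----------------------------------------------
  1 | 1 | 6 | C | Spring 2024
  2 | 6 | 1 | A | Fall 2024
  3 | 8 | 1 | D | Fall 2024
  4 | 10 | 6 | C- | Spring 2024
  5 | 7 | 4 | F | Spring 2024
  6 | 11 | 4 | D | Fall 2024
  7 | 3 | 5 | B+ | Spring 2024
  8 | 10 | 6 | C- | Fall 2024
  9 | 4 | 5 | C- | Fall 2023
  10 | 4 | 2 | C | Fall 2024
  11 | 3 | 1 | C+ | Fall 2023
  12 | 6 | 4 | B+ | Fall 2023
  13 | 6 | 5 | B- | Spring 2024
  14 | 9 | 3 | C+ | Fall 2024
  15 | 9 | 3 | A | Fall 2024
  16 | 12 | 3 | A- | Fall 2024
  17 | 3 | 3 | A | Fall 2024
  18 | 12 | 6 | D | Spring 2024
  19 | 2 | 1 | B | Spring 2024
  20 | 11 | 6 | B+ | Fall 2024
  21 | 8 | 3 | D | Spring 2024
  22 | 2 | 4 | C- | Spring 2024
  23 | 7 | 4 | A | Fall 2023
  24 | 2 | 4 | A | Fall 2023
SELECT course_id, COUNT(DISTINCT student_id) AS distinct_student_count FROM enrollments GROUP BY course_id HAVING COUNT(DISTINCT student_id) >= 3

Execution result:
course_id | distinct_student_count
1 | 4
3 | 4
4 | 4
5 | 3
6 | 4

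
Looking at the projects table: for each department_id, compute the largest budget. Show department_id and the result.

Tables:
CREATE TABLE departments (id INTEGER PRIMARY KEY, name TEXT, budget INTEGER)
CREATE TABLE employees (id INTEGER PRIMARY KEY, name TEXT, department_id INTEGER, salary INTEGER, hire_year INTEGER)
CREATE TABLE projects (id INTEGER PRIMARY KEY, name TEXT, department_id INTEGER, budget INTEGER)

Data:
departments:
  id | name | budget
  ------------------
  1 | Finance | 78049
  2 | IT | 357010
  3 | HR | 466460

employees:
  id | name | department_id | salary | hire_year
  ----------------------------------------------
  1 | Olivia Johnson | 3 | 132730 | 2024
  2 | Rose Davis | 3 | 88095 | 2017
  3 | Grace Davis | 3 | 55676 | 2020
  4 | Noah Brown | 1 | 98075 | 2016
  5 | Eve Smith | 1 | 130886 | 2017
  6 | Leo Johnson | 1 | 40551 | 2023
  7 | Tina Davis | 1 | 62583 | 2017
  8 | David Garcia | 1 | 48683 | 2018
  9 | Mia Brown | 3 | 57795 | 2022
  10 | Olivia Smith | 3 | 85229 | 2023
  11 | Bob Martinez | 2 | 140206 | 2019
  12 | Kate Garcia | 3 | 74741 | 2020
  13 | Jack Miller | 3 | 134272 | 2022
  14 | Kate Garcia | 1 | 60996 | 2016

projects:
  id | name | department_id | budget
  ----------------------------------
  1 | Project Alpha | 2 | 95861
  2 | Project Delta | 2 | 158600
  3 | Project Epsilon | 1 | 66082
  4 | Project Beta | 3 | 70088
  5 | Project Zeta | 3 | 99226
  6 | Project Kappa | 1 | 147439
SELECT department_id, MAX(budget) AS max_budget FROM projects GROUP BY department_id

Execution result:
department_id | max_budget
1 | 147439
2 | 158600
3 | 99226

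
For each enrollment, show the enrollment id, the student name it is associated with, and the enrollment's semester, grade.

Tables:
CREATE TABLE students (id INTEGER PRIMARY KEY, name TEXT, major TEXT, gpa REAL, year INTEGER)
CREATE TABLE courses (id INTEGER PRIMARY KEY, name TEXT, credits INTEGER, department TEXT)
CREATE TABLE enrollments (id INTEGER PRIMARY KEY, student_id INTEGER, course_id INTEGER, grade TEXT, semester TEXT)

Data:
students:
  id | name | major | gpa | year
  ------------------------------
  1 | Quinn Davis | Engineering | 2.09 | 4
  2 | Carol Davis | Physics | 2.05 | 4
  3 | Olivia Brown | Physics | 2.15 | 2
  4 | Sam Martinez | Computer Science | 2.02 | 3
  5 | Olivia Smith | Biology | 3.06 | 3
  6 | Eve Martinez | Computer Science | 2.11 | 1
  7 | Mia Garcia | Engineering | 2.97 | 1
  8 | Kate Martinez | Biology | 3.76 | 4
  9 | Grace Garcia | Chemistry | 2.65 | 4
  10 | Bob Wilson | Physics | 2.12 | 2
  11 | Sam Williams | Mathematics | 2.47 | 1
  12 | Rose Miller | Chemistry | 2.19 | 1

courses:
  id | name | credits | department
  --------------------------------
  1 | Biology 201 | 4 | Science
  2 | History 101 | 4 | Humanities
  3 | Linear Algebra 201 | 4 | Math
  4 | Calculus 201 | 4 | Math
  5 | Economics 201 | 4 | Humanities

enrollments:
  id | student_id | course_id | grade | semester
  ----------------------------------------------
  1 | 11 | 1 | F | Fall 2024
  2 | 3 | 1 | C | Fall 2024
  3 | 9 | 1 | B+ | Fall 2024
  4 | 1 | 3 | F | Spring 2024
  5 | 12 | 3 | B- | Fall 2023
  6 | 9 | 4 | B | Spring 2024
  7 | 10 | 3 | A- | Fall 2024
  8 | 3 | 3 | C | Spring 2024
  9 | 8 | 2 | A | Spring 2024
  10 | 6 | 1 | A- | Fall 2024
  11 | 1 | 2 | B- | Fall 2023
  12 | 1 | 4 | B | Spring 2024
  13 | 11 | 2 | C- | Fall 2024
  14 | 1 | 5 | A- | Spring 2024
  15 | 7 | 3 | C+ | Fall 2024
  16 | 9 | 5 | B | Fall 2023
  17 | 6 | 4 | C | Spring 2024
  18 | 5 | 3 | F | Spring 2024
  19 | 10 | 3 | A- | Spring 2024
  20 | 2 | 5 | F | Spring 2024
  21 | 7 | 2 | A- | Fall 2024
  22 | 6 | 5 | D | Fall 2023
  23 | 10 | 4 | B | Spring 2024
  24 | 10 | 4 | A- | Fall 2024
SELECT c.id, p.name AS student, c.semester, c.grade FROM enrollments c JOIN students p ON c.student_id = p.id

Execution result:
id | student | semester | grade
1 | Sam Williams | Fall 2024 | F
2 | Olivia Brown | Fall 2024 | C
3 | Grace Garcia | Fall 2024 | B+
4 | Quinn Davis | Spring 2024 | F
5 | Rose Miller | Fall 2023 | B-
6 | Grace Garcia | Spring 2024 | B
7 | Bob Wilson | Fall 2024 | A-
8 | Olivia Brown | Spring 2024 | C
9 | Kate Martinez | Spring 2024 | A
10 | Eve Martinez | Fall 2024 | A-
11 | Quinn Davis | Fall 2023 | B-
12 | Quinn Davis | Spring 2024 | B
13 | Sam Williams | Fall 2024 | C-
14 | Quinn Davis | Spring 2024 | A-
15 | Mia Garcia | Fall 2024 | C+
16 | Grace Garcia | Fall 2023 | B
17 | Eve Martinez | Spring 2024 | C
18 | Olivia Smith | Spring 2024 | F
19 | Bob Wilson | Spring 2024 | A-
20 | Carol Davis | Spring 2024 | F
21 | Mia Garcia | Fall 2024 | A-
22 | Eve Martinez | Fall 2023 | D
23 | Bob Wilson | Spring 2024 | B
24 | Bob Wilson | Fall 2024 | A-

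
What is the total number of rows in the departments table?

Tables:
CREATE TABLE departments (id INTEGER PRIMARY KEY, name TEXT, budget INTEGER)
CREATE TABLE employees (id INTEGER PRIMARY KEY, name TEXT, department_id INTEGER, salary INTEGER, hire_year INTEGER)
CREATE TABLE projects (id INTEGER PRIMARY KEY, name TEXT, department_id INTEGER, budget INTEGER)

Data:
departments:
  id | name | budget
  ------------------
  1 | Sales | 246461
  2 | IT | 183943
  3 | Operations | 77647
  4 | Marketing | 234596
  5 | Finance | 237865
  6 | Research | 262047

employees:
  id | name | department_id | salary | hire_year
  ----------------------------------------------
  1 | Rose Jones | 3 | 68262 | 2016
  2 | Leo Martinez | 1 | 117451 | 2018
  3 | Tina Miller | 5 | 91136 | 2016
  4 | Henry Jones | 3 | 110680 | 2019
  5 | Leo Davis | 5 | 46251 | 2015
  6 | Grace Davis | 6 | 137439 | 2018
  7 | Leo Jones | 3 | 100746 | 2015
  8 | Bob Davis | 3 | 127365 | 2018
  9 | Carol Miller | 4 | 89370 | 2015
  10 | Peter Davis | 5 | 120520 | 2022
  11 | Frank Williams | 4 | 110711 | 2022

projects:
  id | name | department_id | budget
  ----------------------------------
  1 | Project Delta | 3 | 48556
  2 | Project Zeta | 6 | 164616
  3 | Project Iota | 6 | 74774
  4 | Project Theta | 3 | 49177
SELECT COUNT(*) FROM departments

Execution result:
6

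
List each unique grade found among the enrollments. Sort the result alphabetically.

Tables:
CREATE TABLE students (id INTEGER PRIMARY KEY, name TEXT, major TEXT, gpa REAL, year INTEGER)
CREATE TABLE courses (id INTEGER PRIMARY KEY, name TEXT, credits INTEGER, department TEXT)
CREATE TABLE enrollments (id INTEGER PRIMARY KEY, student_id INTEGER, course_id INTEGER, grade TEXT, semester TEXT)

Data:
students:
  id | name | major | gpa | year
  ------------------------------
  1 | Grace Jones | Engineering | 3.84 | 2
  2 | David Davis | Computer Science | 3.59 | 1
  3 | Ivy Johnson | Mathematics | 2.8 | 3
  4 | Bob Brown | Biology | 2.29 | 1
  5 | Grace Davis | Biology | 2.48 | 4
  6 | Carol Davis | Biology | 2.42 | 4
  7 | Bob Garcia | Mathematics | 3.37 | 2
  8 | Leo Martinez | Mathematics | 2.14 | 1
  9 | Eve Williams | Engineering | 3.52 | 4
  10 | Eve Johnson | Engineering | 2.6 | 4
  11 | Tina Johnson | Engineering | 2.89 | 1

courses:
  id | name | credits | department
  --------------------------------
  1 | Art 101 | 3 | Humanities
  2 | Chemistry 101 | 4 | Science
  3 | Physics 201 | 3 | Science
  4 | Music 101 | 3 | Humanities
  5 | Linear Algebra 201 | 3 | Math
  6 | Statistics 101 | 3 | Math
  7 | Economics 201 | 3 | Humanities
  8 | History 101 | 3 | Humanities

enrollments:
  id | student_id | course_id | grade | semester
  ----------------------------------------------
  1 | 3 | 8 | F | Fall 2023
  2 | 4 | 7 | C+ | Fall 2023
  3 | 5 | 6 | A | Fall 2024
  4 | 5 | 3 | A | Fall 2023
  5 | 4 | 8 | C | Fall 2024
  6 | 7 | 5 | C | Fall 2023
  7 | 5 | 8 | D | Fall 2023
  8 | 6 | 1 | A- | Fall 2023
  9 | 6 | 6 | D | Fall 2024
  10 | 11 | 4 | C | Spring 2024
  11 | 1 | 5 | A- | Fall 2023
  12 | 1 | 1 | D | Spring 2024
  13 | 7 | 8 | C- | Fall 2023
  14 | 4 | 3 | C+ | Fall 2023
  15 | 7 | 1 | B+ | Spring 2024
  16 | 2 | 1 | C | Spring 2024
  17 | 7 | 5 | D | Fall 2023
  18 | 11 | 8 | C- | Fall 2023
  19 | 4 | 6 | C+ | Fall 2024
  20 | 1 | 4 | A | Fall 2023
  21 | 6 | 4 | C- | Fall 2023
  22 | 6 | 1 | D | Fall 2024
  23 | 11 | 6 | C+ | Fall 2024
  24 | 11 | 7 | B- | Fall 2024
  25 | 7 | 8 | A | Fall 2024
SELECT DISTINCT grade FROM enrollments ORDER BY grade

Execution result:
grade
A
A-
B+
B-
C
C+
C-
D
F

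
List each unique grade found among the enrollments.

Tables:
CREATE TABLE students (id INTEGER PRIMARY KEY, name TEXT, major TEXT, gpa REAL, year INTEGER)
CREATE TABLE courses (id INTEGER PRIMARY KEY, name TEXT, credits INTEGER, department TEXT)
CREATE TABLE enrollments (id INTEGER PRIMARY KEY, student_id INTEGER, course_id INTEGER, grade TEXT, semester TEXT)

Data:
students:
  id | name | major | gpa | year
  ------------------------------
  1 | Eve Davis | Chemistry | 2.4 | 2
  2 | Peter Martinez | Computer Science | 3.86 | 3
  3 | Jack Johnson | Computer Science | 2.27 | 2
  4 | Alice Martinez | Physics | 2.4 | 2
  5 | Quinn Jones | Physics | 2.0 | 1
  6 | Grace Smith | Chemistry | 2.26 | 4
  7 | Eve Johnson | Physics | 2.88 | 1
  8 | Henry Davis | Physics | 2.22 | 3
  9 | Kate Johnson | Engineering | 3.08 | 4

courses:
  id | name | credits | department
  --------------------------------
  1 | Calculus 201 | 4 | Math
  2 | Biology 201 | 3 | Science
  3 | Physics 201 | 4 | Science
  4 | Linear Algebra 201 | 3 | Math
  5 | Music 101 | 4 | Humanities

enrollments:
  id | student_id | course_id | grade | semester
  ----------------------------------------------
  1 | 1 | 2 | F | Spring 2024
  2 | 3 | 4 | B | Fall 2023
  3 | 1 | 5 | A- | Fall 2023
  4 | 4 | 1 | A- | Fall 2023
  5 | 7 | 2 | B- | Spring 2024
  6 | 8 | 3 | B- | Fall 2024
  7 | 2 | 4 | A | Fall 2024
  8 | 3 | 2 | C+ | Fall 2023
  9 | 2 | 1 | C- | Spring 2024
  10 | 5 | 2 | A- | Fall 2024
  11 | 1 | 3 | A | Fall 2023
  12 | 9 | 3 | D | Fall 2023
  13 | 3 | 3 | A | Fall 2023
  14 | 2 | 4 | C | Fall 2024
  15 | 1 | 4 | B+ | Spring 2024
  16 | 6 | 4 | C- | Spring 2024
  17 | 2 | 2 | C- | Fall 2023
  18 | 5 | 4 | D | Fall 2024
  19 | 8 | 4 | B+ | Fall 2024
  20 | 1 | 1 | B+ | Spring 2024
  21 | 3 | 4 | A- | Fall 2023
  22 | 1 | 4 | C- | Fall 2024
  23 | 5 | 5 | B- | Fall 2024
SELECT DISTINCT grade FROM enrollments

Execution result:
grade
F
B
A-
B-
A
C+
C-
D
C
B+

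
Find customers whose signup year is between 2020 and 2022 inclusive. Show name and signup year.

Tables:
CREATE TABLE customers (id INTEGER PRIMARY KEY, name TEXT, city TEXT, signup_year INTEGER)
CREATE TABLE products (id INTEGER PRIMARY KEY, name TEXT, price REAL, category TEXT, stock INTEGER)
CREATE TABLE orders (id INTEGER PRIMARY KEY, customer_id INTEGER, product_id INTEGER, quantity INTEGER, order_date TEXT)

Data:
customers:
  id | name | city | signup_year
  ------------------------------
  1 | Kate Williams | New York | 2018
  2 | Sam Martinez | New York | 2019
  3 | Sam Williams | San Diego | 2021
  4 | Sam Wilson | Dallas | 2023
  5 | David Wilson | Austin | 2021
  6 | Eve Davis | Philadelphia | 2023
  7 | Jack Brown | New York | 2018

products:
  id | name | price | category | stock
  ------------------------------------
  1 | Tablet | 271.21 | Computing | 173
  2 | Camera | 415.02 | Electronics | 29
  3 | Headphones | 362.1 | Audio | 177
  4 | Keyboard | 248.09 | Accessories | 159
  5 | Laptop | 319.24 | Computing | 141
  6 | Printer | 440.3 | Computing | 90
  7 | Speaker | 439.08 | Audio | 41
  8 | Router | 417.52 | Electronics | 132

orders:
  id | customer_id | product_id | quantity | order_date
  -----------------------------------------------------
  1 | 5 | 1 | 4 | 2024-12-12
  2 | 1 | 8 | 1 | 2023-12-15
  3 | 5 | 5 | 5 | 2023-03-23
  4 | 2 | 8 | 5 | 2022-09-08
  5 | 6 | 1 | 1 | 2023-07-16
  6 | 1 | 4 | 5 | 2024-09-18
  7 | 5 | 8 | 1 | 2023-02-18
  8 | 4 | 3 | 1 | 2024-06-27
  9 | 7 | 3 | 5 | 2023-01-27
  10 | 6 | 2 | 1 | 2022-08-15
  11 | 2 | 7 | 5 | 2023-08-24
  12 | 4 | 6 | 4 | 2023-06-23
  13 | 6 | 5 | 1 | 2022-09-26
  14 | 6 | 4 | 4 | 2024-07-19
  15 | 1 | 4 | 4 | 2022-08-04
SELECT name, signup_year FROM customers WHERE signup_year BETWEEN 2020 AND 2022

Execution result:
name | signup_year
Sam Williams | 2021
David Wilson | 2021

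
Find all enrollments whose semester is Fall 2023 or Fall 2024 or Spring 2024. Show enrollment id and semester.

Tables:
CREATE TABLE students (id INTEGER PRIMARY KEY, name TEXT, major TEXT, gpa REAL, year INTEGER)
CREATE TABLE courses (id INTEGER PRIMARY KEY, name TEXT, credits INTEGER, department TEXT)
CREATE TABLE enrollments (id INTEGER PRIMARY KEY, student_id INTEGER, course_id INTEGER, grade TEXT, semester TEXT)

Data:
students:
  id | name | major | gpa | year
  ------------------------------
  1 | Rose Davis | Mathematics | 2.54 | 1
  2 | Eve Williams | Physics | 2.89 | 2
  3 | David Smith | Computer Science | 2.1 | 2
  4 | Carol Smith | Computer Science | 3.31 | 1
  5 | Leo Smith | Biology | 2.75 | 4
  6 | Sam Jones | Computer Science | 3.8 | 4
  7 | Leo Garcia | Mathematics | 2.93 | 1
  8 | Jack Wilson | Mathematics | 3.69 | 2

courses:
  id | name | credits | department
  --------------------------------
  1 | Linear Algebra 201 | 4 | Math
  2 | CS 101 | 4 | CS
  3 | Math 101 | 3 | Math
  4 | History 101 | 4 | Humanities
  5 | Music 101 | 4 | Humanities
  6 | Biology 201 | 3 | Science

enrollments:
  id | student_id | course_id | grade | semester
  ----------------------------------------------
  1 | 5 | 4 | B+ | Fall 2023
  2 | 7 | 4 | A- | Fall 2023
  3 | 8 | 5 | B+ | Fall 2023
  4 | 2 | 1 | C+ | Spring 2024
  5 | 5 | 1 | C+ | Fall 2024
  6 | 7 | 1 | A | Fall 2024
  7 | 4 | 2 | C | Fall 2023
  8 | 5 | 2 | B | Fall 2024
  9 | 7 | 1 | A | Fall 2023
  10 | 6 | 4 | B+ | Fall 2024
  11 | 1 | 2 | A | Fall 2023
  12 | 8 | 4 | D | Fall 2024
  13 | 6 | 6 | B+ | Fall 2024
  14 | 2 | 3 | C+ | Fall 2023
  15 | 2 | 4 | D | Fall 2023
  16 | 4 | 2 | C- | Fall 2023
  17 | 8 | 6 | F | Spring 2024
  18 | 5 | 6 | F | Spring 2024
SELECT id, semester FROM enrollments WHERE semester IN ('Fall 2023', 'Fall 2024', 'Spring 2024')

Execution result:
id | semester
1 | Fall 2023
2 | Fall 2023
3 | Fall 2023
4 | Spring 2024
5 | Fall 2024
6 | Fall 2024
7 | Fall 2023
8 | Fall 2024
9 | Fall 2023
10 | Fall 2024
11 | Fall 2023
12 | Fall 2024
13 | Fall 2024
14 | Fall 2023
15 | Fall 2023
16 | Fall 2023
17 | Spring 2024
18 | Spring 2024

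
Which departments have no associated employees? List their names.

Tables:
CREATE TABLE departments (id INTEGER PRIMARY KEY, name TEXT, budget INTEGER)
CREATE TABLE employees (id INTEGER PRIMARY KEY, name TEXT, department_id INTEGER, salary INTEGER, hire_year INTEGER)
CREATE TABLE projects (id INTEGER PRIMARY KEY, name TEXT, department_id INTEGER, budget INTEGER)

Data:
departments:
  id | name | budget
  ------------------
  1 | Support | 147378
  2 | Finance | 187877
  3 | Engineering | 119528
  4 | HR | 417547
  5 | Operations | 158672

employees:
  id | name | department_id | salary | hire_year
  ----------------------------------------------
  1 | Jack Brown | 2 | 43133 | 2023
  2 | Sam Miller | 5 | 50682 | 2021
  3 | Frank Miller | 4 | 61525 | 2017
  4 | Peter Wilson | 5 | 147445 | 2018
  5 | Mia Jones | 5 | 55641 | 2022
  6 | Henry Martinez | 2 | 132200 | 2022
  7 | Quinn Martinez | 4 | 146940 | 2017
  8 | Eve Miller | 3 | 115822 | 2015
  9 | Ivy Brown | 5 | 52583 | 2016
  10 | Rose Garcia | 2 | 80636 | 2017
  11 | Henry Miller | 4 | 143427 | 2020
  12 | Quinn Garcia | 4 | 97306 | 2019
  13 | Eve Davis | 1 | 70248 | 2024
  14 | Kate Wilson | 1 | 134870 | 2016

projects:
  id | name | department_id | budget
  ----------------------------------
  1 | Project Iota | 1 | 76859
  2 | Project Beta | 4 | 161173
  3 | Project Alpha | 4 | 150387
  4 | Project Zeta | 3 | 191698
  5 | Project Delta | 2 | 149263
SELECT p.name FROM departments p LEFT JOIN employees c ON c.department_id = p.id WHERE c.id IS NULL

Execution result:
(no rows)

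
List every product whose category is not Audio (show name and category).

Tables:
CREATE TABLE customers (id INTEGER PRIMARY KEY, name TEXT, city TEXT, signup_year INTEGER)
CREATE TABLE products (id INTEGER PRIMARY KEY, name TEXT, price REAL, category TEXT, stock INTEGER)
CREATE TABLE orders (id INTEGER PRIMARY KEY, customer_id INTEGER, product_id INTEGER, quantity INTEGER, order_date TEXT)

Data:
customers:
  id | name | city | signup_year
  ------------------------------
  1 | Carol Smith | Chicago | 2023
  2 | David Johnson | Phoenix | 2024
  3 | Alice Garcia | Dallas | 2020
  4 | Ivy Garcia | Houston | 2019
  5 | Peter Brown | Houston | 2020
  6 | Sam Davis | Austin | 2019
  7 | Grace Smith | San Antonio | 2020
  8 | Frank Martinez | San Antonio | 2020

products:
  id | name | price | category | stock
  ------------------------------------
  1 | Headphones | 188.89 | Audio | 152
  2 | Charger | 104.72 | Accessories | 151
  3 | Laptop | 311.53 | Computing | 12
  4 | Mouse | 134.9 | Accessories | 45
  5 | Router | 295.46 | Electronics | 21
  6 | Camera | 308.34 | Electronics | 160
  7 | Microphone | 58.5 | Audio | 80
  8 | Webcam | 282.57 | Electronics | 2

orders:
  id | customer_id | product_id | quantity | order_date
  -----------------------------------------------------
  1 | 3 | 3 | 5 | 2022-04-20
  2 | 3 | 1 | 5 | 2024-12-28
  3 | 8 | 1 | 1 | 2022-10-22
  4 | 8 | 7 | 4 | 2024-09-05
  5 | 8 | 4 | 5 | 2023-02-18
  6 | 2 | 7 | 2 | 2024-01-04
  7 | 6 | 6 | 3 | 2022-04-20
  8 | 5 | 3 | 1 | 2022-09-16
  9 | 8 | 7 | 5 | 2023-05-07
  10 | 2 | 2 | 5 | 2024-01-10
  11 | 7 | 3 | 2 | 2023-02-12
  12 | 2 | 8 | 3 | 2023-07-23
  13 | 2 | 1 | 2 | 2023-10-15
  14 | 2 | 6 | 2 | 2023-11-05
SELECT name, category FROM products WHERE category <> 'Audio'

Execution result:
name | category
Charger | Accessories
Laptop | Computing
Mouse | Accessories
Router | Electronics
Camera | Electronics
Webcam | Electronics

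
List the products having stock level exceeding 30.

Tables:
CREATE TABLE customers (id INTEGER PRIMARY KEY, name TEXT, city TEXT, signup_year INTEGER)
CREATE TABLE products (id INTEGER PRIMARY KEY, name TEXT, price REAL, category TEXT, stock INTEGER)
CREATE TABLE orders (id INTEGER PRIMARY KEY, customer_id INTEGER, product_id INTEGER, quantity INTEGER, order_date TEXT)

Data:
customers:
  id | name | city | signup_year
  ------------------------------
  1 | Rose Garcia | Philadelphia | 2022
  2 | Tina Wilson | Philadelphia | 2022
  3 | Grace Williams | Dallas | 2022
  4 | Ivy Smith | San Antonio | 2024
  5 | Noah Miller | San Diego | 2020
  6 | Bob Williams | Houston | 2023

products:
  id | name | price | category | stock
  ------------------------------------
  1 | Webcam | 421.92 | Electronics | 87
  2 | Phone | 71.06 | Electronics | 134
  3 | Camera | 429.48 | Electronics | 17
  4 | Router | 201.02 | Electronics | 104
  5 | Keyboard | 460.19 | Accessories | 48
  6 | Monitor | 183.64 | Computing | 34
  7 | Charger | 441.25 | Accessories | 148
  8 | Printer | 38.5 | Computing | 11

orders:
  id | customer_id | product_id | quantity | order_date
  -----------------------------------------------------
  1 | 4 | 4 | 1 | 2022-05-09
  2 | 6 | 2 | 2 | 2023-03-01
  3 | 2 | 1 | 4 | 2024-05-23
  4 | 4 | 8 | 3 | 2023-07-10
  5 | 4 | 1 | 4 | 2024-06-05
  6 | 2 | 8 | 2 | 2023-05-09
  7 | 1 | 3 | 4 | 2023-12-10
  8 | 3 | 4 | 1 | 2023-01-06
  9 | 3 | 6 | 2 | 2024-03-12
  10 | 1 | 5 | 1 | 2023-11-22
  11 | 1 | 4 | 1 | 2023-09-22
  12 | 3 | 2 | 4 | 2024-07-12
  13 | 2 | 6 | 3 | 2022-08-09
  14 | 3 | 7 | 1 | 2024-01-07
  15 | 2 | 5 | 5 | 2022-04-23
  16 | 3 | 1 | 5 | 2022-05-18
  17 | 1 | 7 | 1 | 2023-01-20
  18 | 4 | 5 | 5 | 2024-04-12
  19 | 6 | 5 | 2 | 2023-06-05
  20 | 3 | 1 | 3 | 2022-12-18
SELECT name, stock FROM products WHERE stock > 30

Execution result:
name | stock
Webcam | 87
Phone | 134
Router | 104
Keyboard | 48
Monitor | 34
Charger | 148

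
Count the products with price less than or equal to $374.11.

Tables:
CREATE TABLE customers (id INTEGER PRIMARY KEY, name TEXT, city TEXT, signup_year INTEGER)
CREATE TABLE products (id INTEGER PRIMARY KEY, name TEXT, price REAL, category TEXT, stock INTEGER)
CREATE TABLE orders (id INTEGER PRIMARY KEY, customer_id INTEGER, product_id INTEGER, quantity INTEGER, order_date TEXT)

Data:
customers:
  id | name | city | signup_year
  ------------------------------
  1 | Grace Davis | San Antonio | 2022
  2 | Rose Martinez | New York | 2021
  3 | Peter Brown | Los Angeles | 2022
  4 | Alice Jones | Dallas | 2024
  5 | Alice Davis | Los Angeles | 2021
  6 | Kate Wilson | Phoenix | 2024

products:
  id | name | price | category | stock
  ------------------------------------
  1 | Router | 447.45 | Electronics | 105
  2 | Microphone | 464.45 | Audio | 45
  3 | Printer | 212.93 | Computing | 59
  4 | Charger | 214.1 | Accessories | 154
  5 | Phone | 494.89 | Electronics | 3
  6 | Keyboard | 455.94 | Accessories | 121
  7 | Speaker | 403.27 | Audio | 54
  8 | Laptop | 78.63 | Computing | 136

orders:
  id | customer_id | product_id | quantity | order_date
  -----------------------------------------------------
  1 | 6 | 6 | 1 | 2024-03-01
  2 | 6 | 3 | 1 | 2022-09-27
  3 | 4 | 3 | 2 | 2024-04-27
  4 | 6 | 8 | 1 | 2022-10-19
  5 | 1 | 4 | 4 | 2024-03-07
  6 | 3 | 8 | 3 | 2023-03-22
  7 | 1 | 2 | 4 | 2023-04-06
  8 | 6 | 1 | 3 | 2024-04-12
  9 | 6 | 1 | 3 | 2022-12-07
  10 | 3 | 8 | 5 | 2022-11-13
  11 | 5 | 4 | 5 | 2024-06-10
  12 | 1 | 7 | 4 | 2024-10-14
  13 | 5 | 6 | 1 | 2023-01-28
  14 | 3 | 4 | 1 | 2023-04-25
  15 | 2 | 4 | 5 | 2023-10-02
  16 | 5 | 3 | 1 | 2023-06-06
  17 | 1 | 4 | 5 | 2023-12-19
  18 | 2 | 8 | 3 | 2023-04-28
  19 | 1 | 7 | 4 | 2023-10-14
SELECT COUNT(*) FROM products WHERE price <= 374.11

Execution result:
3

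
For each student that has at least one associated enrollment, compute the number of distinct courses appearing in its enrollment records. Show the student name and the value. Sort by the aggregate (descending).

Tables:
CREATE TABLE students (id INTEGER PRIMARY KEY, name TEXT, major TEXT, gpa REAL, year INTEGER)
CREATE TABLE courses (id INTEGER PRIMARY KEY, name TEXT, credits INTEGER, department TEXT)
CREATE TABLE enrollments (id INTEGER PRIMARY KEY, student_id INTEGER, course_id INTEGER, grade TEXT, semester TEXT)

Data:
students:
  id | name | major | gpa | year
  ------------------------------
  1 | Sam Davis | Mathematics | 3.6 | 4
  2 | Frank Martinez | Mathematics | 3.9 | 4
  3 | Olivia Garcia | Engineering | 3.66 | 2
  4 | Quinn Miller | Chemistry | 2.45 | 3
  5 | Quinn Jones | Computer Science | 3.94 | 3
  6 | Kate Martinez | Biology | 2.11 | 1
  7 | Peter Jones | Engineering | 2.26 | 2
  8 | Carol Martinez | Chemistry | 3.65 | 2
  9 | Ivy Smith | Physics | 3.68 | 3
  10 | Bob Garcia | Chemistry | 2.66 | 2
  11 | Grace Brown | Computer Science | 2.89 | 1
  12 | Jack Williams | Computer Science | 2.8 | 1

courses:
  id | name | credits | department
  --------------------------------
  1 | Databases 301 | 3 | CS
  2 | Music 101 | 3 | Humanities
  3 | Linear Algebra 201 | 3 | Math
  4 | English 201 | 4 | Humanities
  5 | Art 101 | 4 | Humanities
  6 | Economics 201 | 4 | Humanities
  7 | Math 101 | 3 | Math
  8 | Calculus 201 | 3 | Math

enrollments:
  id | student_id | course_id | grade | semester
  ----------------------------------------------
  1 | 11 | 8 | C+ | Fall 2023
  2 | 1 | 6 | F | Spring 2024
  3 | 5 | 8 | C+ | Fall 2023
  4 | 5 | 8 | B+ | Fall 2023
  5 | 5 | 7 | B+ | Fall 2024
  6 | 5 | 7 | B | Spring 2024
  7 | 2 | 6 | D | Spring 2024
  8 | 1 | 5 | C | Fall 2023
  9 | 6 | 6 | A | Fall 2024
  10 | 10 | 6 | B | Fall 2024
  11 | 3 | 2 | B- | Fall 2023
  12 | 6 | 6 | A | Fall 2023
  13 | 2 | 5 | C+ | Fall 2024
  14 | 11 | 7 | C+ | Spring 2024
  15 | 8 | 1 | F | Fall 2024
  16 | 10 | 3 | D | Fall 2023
SELECT p.name, COUNT(DISTINCT c.course_id) AS distinct_course_count FROM enrollments c JOIN students p ON c.student_id = p.id GROUP BY p.id, p.name ORDER BY distinct_course_count DESC

Execution result:
name | distinct_course_count
Sam Davis | 2
Frank Martinez | 2
Quinn Jones | 2
Bob Garcia | 2
Grace Brown | 2
Olivia Garcia | 1
Kate Martinez | 1
Carol Martinez | 1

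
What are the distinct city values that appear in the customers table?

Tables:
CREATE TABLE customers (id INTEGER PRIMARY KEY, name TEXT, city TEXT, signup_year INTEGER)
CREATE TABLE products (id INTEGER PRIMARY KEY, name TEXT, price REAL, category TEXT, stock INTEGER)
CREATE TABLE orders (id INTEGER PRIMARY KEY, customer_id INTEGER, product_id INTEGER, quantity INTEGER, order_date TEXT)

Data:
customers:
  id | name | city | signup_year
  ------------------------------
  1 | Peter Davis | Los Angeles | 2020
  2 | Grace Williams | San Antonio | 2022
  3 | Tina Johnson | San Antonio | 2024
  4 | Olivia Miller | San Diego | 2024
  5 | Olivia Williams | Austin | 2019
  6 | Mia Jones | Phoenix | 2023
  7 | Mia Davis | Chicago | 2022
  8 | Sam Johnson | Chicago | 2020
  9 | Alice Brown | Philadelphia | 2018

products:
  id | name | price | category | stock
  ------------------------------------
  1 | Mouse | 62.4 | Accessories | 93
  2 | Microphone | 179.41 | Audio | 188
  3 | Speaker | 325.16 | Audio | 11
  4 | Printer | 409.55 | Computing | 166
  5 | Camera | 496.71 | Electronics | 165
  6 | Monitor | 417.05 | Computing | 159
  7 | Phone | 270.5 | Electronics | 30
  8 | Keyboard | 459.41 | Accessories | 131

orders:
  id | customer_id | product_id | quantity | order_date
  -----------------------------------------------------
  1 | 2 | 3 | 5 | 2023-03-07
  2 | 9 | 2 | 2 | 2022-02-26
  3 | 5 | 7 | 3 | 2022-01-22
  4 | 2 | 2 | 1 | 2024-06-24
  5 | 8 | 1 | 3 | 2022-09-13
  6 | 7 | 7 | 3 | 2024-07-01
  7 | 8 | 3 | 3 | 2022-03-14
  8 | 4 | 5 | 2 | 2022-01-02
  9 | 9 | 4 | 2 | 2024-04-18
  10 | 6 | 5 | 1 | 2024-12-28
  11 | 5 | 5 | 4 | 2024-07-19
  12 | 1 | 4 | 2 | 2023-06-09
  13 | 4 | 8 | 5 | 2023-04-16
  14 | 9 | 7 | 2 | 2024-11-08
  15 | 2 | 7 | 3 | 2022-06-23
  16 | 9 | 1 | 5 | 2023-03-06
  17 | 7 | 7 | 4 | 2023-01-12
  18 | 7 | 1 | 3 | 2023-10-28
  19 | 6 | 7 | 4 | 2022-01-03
SELECT DISTINCT city FROM customers

Execution result:
city
Los Angeles
San Antonio
San Diego
Austin
Phoenix
Chicago
Philadelphia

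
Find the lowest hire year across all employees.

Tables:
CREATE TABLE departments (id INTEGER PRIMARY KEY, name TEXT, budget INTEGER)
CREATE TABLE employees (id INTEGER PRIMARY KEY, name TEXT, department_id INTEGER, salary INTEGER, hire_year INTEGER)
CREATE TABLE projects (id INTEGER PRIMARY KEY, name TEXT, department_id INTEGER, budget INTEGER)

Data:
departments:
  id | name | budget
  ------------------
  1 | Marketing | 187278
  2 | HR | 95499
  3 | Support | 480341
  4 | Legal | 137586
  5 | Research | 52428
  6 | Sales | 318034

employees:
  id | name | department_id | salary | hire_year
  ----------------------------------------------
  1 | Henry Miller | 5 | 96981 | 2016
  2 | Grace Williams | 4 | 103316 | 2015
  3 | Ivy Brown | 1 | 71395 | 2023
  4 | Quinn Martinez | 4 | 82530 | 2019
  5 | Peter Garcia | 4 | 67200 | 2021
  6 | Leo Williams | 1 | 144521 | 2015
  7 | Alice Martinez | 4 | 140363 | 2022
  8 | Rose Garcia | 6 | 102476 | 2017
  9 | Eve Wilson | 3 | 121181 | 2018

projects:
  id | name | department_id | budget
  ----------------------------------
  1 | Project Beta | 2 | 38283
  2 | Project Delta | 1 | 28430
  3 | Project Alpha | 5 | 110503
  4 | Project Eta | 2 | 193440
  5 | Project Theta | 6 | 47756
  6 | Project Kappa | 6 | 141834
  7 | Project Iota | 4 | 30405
SELECT MIN(hire_year) FROM employees

Execution result:
2015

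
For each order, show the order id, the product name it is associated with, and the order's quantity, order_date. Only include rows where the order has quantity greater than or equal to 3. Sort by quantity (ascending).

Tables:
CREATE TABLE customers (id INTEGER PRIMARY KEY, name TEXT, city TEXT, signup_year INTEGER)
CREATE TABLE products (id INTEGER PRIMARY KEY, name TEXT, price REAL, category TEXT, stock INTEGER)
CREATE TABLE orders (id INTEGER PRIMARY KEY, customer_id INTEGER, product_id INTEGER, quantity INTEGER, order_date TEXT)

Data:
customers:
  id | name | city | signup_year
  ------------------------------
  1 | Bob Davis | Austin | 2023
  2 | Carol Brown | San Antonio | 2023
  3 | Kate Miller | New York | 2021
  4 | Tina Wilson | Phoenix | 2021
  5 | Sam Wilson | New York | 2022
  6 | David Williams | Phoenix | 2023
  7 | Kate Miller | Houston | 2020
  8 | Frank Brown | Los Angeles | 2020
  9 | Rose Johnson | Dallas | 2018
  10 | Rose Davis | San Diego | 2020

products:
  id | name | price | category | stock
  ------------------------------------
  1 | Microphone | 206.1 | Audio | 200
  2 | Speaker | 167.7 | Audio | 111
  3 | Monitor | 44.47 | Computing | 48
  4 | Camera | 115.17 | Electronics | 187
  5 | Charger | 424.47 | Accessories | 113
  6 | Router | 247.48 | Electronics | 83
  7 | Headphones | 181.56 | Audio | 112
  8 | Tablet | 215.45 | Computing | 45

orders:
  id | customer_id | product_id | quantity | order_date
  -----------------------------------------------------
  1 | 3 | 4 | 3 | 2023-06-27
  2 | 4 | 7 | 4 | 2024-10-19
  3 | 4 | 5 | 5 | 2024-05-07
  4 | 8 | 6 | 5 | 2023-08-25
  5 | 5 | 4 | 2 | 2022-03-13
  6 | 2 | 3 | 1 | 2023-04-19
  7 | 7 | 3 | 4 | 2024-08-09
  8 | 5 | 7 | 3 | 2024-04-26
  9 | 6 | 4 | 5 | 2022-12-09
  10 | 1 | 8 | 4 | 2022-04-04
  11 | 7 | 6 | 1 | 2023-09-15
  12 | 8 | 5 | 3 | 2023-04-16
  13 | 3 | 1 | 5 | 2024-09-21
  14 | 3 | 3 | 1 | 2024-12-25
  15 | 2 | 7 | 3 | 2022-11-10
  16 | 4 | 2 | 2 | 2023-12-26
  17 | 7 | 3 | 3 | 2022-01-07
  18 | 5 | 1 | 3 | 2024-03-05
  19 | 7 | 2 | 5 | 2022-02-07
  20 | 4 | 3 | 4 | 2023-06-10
SELECT c.id, p.name AS product, c.quantity, c.order_date FROM orders c JOIN products p ON c.product_id = p.id WHERE c.quantity >= 3 ORDER BY c.quantity ASC

Execution result:
id | product | quantity | order_date
1 | Camera | 3 | 2023-06-27
8 | Headphones | 3 | 2024-04-26
12 | Charger | 3 | 2023-04-16
15 | Headphones | 3 | 2022-11-10
17 | Monitor | 3 | 2022-01-07
18 | Microphone | 3 | 2024-03-05
2 | Headphones | 4 | 2024-10-19
7 | Monitor | 4 | 2024-08-09
10 | Tablet | 4 | 2022-04-04
20 | Monitor | 4 | 2023-06-10
3 | Charger | 5 | 2024-05-07
4 | Router | 5 | 2023-08-25
9 | Camera | 5 | 2022-12-09
13 | Microphone | 5 | 2024-09-21
19 | Speaker | 5 | 2022-02-07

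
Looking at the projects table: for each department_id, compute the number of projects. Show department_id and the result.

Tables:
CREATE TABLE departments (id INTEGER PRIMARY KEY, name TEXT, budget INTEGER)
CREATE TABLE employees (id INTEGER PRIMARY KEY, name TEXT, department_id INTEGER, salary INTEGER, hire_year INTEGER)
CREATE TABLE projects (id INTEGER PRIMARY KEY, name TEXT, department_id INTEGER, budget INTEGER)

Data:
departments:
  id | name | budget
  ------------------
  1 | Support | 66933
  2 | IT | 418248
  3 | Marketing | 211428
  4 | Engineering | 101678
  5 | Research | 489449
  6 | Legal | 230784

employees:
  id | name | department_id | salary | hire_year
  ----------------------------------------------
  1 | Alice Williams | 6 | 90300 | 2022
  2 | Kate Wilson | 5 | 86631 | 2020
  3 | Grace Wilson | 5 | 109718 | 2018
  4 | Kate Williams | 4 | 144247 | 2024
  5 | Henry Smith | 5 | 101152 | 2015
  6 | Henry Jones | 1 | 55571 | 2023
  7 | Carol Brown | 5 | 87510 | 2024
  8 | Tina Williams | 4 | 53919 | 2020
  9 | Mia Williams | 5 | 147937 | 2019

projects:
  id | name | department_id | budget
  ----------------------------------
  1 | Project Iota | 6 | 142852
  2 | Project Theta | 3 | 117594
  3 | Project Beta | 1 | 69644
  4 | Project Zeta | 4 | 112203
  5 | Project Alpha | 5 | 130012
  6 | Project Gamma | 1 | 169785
SELECT department_id, COUNT(*) AS n FROM projects GROUP BY department_id

Execution result:
department_id | n
1 | 2
3 | 1
4 | 1
5 | 1
6 | 1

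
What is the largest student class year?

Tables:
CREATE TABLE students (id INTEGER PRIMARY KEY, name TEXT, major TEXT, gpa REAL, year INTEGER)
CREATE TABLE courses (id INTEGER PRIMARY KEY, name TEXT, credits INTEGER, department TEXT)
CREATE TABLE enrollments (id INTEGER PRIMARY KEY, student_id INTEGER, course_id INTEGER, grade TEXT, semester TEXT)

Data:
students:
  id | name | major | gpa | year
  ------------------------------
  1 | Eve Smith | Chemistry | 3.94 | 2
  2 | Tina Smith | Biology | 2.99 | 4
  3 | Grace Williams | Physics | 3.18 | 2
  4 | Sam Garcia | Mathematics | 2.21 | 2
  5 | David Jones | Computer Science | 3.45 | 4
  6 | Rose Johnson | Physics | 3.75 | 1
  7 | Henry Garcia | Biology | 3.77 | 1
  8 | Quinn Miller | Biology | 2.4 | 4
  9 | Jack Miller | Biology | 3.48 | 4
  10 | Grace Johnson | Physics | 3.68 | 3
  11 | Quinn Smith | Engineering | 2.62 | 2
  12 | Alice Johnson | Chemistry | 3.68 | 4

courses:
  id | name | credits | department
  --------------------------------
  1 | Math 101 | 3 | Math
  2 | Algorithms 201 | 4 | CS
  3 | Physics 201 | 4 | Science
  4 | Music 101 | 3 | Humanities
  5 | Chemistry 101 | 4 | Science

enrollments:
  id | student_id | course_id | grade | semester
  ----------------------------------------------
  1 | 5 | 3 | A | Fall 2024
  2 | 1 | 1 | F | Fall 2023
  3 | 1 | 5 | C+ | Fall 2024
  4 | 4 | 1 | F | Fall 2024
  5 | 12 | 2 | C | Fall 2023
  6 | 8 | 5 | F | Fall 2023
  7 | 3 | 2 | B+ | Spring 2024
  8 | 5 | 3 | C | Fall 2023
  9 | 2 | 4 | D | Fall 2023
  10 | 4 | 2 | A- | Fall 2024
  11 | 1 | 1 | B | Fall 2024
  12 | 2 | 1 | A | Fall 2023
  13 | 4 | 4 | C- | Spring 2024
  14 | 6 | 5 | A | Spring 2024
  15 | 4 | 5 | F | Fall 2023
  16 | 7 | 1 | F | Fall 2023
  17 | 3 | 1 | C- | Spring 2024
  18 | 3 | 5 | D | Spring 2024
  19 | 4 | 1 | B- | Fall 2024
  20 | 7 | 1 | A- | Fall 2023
SELECT MAX(year) FROM students

Execution result:
4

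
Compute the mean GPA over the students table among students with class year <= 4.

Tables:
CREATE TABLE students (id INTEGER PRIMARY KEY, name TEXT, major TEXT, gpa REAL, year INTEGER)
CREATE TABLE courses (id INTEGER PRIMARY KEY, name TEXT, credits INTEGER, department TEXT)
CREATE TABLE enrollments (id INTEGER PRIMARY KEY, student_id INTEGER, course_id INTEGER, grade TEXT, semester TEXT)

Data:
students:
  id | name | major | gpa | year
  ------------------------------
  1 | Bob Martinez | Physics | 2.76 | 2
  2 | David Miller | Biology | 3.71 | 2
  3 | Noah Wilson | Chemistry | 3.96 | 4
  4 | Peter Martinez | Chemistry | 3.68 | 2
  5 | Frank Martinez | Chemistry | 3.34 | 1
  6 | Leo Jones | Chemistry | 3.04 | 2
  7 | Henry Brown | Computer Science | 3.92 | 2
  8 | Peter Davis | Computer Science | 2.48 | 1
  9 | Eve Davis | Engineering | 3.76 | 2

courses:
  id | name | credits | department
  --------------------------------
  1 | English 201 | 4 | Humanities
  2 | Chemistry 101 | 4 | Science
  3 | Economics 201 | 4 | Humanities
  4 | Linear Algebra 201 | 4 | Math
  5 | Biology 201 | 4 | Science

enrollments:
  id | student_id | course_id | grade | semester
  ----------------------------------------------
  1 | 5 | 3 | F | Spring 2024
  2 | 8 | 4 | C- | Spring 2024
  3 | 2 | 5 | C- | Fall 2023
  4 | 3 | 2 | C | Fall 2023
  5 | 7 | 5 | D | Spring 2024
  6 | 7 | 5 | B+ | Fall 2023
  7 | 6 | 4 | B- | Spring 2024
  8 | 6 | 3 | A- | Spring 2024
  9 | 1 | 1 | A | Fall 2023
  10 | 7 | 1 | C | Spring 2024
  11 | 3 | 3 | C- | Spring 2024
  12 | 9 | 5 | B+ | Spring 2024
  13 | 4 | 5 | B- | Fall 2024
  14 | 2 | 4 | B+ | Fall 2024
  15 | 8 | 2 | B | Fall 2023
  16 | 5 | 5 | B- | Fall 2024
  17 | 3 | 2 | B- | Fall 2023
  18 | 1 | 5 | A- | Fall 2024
SELECT AVG(gpa) FROM students WHERE year <= 4

Execution result:
3.41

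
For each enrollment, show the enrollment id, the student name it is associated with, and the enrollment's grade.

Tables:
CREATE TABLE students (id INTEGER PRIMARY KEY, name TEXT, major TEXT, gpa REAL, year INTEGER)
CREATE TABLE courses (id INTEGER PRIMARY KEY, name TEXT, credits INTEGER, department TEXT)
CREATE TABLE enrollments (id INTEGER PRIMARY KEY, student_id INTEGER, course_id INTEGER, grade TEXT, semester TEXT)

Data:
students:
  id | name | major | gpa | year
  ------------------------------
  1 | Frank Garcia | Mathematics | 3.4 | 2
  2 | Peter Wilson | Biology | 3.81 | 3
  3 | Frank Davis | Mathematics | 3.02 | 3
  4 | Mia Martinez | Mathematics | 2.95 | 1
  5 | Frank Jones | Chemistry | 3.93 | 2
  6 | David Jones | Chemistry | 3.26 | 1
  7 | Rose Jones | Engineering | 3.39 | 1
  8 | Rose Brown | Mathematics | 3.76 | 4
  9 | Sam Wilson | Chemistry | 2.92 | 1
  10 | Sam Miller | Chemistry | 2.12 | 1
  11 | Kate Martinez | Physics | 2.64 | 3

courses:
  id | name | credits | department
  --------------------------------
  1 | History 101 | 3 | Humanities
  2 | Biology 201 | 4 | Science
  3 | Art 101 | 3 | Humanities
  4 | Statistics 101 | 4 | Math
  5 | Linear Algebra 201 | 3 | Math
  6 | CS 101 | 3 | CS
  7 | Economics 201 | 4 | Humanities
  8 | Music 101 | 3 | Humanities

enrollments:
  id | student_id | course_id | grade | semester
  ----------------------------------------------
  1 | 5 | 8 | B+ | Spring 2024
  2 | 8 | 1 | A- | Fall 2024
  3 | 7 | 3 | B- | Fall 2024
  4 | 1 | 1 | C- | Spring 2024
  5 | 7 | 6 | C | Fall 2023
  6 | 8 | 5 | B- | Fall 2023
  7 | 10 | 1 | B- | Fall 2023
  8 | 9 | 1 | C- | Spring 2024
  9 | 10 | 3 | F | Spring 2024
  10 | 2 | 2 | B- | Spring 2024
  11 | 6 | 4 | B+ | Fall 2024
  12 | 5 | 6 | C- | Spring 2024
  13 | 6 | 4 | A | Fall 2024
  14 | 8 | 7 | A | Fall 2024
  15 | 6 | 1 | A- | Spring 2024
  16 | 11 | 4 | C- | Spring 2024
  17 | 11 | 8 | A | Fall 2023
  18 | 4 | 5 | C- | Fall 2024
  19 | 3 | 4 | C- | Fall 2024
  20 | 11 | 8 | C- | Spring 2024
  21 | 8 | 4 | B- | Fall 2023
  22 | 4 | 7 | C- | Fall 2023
SELECT c.id, p.name AS student, c.grade FROM enrollments c JOIN students p ON c.student_id = p.id

Execution result:
id | student | grade
1 | Frank Jones | B+
2 | Rose Brown | A-
3 | Rose Jones | B-
4 | Frank Garcia | C-
5 | Rose Jones | C
6 | Rose Brown | B-
7 | Sam Miller | B-
8 | Sam Wilson | C-
9 | Sam Miller | F
10 | Peter Wilson | B-
11 | David Jones | B+
12 | Frank Jones | C-
13 | David Jones | A
14 | Rose Brown | A
15 | David Jones | A-
16 | Kate Martinez | C-
17 | Kate Martinez | A
18 | Mia Martinez | C-
19 | Frank Davis | C-
20 | Kate Martinez | C-
21 | Rose Brown | B-
22 | Mia Martinez | C-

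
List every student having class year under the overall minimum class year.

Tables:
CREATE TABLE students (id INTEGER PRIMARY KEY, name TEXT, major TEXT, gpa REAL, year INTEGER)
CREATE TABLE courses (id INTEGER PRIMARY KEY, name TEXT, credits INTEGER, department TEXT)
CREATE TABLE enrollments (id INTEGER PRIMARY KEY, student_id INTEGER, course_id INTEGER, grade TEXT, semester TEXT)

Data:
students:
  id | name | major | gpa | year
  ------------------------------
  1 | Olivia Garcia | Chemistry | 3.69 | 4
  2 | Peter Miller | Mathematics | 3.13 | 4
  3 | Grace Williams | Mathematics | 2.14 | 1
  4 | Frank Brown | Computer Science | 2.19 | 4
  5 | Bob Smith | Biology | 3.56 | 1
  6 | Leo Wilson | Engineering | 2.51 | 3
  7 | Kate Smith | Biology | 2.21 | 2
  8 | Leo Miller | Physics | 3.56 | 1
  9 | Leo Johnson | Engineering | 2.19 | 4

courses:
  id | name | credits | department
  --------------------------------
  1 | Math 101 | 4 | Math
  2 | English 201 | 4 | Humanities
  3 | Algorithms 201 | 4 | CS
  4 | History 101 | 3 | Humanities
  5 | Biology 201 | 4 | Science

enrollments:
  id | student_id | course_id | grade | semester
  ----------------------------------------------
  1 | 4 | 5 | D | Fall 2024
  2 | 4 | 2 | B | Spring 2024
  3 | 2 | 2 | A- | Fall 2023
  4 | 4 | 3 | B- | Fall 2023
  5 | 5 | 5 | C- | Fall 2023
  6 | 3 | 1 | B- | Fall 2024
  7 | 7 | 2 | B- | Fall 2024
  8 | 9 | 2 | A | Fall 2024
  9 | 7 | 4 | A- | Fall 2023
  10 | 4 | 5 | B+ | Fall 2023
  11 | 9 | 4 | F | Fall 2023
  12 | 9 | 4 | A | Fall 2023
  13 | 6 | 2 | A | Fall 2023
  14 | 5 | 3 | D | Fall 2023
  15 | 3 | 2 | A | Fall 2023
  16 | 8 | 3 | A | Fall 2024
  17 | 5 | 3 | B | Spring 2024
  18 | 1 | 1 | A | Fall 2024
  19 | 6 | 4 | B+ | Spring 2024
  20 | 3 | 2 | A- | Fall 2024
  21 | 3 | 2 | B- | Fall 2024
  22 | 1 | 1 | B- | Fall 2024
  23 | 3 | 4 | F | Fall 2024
SELECT name, year FROM students WHERE year < (SELECT MIN(year) FROM students)

Execution result:
(no rows)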